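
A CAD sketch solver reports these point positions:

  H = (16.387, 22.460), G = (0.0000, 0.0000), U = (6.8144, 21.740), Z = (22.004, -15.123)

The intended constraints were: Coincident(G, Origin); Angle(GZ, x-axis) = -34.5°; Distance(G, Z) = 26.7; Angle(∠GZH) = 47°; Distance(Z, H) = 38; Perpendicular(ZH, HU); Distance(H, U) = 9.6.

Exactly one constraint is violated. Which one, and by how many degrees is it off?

Perpendicular(ZH, HU) — off by 4.20°.

G = (0.00, 0.00) ✓; GZ at -34.50° ✓; |GZ| = 26.70 ✓; ∠GZH = 47.00° ✓; |ZH| = 38.00 ✓; ∠(ZH, HU) = 85.80° ✗; |HU| = 9.600 ✓.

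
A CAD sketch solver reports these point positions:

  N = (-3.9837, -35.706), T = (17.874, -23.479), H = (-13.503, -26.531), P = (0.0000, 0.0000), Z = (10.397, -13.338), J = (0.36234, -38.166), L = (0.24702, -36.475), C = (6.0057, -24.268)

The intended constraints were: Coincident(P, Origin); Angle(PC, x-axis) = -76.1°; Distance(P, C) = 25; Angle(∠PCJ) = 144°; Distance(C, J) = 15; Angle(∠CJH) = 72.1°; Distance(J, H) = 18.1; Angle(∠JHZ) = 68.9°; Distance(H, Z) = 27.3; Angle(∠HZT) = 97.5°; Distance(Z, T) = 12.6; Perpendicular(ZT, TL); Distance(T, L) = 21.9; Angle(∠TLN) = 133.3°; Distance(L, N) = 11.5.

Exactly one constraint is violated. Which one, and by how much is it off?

Distance(L, N) = 11.5 — off by 7.20.

P = (0.00, 0.00) ✓; PC at -76.10° ✓; |PC| = 25.00 ✓; ∠PCJ = 144.0° ✓; |CJ| = 15.00 ✓; ∠CJH = 72.10° ✓; |JH| = 18.10 ✓; ∠JHZ = 68.90° ✓; |HZ| = 27.30 ✓; ∠HZT = 97.50° ✓; |ZT| = 12.60 ✓; ∠(ZT, TL) = 90.00° ✓; |TL| = 21.90 ✓; ∠TLN = 133.3° ✓; |LN| = 4.300 ✗.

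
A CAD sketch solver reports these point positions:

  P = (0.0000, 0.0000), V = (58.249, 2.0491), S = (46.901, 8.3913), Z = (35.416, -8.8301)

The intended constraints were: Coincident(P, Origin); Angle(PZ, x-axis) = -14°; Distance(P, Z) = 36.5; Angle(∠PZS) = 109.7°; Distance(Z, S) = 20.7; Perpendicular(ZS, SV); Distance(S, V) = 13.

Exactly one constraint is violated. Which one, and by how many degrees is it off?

Perpendicular(ZS, SV) — off by 4.50°.

P = (0.00, 0.00) ✓; PZ at -14.00° ✓; |PZ| = 36.50 ✓; ∠PZS = 109.7° ✓; |ZS| = 20.70 ✓; ∠(ZS, SV) = 85.50° ✗; |SV| = 13.00 ✓.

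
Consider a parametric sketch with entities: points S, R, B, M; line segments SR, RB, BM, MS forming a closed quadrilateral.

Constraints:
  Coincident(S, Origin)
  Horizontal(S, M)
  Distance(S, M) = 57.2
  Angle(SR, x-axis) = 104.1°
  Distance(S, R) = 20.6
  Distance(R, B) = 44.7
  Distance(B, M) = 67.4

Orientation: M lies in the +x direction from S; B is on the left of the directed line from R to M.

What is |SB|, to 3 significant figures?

60.2

Checks: |RB| = 44.70 ✓; |BM| = 67.40 ✓.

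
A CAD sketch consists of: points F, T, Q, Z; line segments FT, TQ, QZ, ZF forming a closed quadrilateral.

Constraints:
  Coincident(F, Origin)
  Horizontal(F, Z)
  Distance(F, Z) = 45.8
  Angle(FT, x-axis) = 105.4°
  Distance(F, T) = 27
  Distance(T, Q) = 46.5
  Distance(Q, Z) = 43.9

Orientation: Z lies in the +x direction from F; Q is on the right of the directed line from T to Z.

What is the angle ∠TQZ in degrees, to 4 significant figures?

81.46°

F is at the origin; FZ is horizontal with |FZ| = 45.8 and Z in +x, so Z = (45.8, 0). FT runs at 105.4° with |FT| = 27.0, so T = (-7.170, 26.03). Q is determined by |TQ| = 46.5 and |QZ| = 43.9 together: it lies at the intersection of circle(T, 46.5) and circle(Z, 43.9). With |TZ| = 59.02, the foot of the radical line on TZ is 31.50 from T and the perpendicular offset is √(46.5² − 31.50²) = 34.20. Taking the right-of-TZ solution: Q = (6.017, -18.56).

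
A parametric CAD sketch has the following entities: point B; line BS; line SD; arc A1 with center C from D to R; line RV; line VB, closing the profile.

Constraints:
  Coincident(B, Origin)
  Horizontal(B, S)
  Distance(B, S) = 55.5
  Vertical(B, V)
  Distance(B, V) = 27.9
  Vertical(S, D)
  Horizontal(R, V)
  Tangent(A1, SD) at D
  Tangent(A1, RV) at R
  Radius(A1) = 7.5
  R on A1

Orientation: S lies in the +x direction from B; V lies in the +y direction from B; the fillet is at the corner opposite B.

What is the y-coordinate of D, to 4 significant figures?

20.40

B is at the origin; B and S share the same y with |BS| = 55.5 and S on the +x side, so S = (55.50, 0.000). B and V share the same x with |BV| = 27.9 and V on the +y side, so V = (0.000, 27.90). The virtual corner opposite B is at (55.50, 27.90). A1 meets SD tangentially, so CD is at right angles to SD and the tangent condition forces CR to be normal to RV, with radius 7.5, so the center C sits 7.5 in from both sides at C = (48.00, 20.40). That places the tangent points at D = (55.50, 20.40) on SD and R = (48.00, 27.90) on RV. So D.y = 20.40.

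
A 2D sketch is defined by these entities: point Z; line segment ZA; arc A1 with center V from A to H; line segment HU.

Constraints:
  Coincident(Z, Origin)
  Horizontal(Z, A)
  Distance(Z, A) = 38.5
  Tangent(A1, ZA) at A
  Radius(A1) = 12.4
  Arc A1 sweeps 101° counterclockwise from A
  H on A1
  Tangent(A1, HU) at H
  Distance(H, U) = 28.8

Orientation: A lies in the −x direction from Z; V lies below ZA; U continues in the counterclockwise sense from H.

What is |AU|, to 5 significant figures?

43.552

Z is at the origin; Z and A share the same y with |ZA| = 38.5 and A on the −x side, so A = (-38.500, 0.0000). Since A1 is tangent to ZA there, VA ⟂ ZA, so V = A + (0, -12.4) = (-38.500, -12.400). On A1, A sits at bearing 90° from V; a 101° counterclockwise sweep puts H at bearing 191°, so H = V + 12.4·(cos 191°, sin 191°) = (-50.672, -14.766). The tangent condition forces VH to be normal to HU, so HU runs along (−sin 191°, cos 191°); with |HU| = 28.8, U = (-45.177, -43.037). Then |AU| = |U − A| = 43.552.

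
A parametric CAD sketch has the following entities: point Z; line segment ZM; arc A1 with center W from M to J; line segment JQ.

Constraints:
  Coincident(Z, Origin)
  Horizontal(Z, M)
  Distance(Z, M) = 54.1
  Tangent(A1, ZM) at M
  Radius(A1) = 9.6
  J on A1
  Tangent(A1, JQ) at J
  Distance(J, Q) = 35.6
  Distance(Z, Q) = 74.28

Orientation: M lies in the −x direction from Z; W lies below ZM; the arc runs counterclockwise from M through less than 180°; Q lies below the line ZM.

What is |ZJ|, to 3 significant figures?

64.5

Checks: |WJ| = 9.600 ✓; ∠(WJ, JQ) = 90.00° ✓; |JQ| = 35.60 ✓; |ZQ| = 74.28 ✓.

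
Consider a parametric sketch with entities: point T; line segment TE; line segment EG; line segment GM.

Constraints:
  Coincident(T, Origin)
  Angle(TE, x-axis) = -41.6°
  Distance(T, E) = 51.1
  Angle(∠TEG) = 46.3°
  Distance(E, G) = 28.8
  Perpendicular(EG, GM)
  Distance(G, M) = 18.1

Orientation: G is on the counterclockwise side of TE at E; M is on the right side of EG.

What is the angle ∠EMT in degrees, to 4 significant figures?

64.59°

T is at the origin; TE runs at -41.6° with length 51.1, so E = 51.1·(cos -41.6°, sin -41.6°) = (38.21, -33.93). ∠TEG = 46.3°, so EG runs at -41.6° + (180° − 46.3°) = 92.10° from the x-axis; with |EG| = 28.8, G = E + 28.8·(cos 92.10°, sin 92.10°) = (37.16, -5.146). The perpendicularity gives GM at right angles to EG; with |GM| = 18.1 on the right of EG, M = G + 18.1·(0.9993, 0.03664) = (55.24, -4.483). Then cos ∠EMT = ME·MT / (|ME||MT|), giving 64.59°.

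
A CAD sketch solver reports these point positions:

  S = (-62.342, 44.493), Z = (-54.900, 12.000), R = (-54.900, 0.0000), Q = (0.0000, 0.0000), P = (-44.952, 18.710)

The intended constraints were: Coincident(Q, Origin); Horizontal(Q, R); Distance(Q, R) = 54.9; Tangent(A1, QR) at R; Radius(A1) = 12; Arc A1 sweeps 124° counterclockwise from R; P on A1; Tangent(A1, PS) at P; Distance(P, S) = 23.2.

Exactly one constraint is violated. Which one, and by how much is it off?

Distance(P, S) = 23.2 — off by 7.90.

Q = (0.00, 0.00) ✓; Q.y = 0.00, R.y = 0.00 ✓; |QR| = 54.90 ✓; ∠(ZR, RQ) = 90.00° ✓; |ZR| = 12.00 ✓; bearing(Z→P) − bearing(Z→R) = 124.0° ✓; |ZP| = 12.00 ✓; ∠(ZP, PS) = 90.00° ✓; |PS| = 31.10 ✗.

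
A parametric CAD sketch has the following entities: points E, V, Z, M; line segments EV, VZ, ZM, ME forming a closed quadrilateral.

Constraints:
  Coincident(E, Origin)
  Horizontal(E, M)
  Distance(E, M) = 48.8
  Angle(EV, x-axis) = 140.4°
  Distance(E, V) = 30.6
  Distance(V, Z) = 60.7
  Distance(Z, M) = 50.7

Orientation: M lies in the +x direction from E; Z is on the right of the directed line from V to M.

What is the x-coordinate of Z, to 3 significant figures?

9.16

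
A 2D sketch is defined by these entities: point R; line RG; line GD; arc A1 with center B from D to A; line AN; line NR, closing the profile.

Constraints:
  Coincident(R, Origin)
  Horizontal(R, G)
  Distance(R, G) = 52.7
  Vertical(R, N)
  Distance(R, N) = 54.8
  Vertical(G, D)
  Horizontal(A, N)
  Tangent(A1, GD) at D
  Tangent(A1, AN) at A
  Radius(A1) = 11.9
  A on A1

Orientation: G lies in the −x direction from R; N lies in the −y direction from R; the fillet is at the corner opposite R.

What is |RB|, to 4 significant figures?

59.20

R is at the origin; RG is horizontal with |RG| = 52.7 and G on the −x side, so G = (-52.70, 0.000). R and N share the same x with |RN| = 54.8 and N on the −y side, so N = (0.000, -54.80). The virtual corner opposite R is at (-52.70, -54.80). Tangency of A1 to GD means the radius BD is perpendicular to GD and the tangent condition forces BA to be normal to AN, with radius 11.9, so the center B sits 11.9 in from both sides at B = (-40.80, -42.90). Then |RB| = |B − R| = 59.20.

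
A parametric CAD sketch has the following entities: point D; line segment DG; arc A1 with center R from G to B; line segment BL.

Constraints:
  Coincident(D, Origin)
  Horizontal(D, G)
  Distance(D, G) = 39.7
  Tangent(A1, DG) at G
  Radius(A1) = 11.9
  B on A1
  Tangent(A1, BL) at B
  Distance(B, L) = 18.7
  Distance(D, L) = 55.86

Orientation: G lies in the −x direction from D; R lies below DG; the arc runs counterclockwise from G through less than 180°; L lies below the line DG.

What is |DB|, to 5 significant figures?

53.335

D is at the origin; DG is horizontal with |DG| = 39.7 and G on the −x side, so G = (-39.700, 0.0000). Tangency of A1 to DG means the radius RG is perpendicular to DG, so R = G + (0, -11.9) = (-39.700, -11.900). Since RB ⟂ BL (tangency), |RL| = √(11.9² + 18.7²) = 22.165 regardless of where B sits on A1. So L lies on both circle(D, 55.86) and circle(R, 22.165); the below-DG intersection is L = (-44.705, -33.493). B is the foot of the tangent from L: B = (-50.923, -15.857).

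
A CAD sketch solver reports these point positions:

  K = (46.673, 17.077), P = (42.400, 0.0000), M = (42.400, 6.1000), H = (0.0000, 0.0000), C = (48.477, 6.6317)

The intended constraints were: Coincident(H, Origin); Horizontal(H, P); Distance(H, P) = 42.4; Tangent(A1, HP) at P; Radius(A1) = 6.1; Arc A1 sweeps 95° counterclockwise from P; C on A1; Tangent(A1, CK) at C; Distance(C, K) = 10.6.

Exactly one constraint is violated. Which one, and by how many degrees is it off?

Tangent(A1, CK) at C — off by 4.80°.

H = (0.00, 0.00) ✓; H.y = 0.00, P.y = 0.00 ✓; |HP| = 42.40 ✓; ∠(MP, PH) = 90.00° ✓; |MP| = 6.100 ✓; bearing(M→C) − bearing(M→P) = 95.00° ✓; |MC| = 6.100 ✓; ∠(MC, CK) = 85.20° ✗; |CK| = 10.60 ✓.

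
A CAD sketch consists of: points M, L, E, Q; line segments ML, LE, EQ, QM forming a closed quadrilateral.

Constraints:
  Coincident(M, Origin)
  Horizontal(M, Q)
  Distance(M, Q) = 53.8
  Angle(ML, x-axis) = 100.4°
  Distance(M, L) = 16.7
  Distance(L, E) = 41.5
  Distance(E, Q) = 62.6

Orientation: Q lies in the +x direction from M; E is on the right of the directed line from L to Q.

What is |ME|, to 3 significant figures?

25.3

Checks: |LE| = 41.50 ✓; |EQ| = 62.60 ✓.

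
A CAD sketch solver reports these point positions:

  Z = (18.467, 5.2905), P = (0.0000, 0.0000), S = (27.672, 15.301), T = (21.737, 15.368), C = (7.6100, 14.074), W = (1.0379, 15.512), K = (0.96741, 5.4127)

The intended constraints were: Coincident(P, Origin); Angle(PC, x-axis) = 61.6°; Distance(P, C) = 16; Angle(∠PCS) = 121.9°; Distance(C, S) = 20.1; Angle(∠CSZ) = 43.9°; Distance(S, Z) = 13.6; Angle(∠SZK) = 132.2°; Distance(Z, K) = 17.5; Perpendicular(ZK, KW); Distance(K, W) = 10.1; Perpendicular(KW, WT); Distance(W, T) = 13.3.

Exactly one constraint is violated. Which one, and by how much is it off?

Distance(W, T) = 13.3 — off by 7.40.

P = (0.00, 0.00) ✓; PC at 61.60° ✓; |PC| = 16.00 ✓; ∠PCS = 121.9° ✓; |CS| = 20.10 ✓; ∠CSZ = 43.90° ✓; |SZ| = 13.60 ✓; ∠SZK = 132.2° ✓; |ZK| = 17.50 ✓; ∠(ZK, KW) = 90.00° ✓; |KW| = 10.10 ✓; ∠(KW, WT) = 90.00° ✓; |WT| = 20.70 ✗.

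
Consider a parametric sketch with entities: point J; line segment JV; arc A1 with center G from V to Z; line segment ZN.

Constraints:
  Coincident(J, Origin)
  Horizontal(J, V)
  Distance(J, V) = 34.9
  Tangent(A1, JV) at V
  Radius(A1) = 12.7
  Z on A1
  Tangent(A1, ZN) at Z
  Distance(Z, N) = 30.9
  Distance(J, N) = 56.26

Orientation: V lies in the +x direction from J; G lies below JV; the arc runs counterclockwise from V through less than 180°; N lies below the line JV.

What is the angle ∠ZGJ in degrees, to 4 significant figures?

38.00°

Checks: |GZ| = 12.70 ✓; ∠(GZ, ZN) = 90.00° ✓; |ZN| = 30.90 ✓; |JN| = 56.26 ✓.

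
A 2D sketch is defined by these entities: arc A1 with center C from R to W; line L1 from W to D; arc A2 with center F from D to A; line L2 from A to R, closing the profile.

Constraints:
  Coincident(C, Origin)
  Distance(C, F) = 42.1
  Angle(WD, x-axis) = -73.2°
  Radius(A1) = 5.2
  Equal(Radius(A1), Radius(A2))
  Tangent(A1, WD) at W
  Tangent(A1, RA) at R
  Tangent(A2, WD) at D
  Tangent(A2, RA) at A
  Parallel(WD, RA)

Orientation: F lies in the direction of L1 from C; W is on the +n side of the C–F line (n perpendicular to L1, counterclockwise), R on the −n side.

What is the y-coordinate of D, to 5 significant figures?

-38.800

The slot axis is L1's direction at -73.2°, so u = (cos -73.2°, sin -73.2°) = (0.28903, -0.95732) and n = (−sin -73.2°, cos -73.2°) = (0.95732, 0.28903). C is at the origin and F lies 42.1 along u from C, so F = 42.1·u = (12.168, -40.303). Tangency of A1 to both parallel lines with radius 5.2 puts W and R at C ± 5.2·n: W = (4.9781, 1.5030), R = (-4.9781, -1.5030). Equal radii place D and A the same way about F: D = F + 5.2·n = (17.146, -38.800), A = F − 5.2·n = (7.1902, -41.806). So D.y = -38.800.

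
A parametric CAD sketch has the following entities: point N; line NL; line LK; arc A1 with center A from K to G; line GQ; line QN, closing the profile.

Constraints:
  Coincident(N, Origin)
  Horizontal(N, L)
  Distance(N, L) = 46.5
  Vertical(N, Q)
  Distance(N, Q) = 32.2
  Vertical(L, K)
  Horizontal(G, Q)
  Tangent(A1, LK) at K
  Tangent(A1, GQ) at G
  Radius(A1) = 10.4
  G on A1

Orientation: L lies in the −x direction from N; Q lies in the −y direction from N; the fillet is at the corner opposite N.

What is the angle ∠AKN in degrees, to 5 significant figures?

25.118°

N is at the origin; N and L share the same y with |NL| = 46.5 and L on the −x side, so L = (-46.500, 0.0000). NQ is vertical with |NQ| = 32.2 and Q on the −y side, so Q = (0.0000, -32.200). The virtual corner opposite N is at (-46.500, -32.200). A1 meets LK tangentially, so AK is at right angles to LK and the tangent condition forces AG to be normal to GQ, with radius 10.4, so the center A sits 10.4 in from both sides at A = (-36.100, -21.800). That places the tangent points at K = (-46.500, -21.800) on LK and G = (-36.100, -32.200) on GQ. Then cos ∠AKN = KA·KN / (|KA||KN|), giving 25.118°.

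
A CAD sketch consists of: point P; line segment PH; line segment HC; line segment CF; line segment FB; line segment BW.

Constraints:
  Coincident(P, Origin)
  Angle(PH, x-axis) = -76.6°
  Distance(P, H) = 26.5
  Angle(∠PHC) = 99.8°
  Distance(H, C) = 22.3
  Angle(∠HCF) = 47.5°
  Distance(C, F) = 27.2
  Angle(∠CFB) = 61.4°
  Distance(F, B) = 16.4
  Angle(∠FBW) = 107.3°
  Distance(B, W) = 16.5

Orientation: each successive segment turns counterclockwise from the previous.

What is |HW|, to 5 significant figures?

13.014

∠CFB = 61.4° gives FB at -105.30° from the x-axis; with |FB| = 16.4, B = (4.4708, -21.337). ∠FBW = 107.3° gives BW at -32.600° from the x-axis; with |BW| = 16.5, W = (18.371, -30.226). Then |HW| = |W − H| = 13.014.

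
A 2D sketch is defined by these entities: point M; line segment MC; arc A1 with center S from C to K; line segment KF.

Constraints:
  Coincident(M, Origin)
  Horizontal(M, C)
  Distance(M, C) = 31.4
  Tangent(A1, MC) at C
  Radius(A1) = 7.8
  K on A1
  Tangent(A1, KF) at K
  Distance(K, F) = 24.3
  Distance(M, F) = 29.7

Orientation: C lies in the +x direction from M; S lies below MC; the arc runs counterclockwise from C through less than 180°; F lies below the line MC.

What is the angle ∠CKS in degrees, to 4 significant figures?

57.88°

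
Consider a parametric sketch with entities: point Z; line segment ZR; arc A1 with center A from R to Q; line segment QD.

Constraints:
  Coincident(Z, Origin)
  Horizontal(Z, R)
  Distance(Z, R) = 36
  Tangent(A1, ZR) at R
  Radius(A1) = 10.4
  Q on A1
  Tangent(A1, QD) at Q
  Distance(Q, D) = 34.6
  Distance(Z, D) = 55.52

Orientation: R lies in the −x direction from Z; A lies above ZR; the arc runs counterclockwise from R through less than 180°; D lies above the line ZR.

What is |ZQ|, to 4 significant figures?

28.35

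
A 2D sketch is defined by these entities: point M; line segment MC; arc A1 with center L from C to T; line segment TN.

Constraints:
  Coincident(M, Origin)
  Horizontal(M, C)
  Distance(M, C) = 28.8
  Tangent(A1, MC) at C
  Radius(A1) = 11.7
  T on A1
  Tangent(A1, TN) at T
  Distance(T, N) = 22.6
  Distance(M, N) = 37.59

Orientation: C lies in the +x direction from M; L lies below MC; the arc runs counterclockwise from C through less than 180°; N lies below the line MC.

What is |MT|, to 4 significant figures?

20.49

M is at the origin; M and C share the same y with |MC| = 28.8 and C on the +x side, so C = (28.80, 0.000). Tangency of A1 to MC means the radius LC is perpendicular to MC, so L = C + (0, -11.7) = (28.80, -11.70). Since LT ⟂ TN (tangency), |LN| = √(11.7² + 22.6²) = 25.45 regardless of where T sits on A1. So N lies on both circle(M, 37.59) and circle(L, 25.45); the below-MC intersection is N = (16.30, -33.87). T is the foot of the tangent from N: T = (17.11, -11.28).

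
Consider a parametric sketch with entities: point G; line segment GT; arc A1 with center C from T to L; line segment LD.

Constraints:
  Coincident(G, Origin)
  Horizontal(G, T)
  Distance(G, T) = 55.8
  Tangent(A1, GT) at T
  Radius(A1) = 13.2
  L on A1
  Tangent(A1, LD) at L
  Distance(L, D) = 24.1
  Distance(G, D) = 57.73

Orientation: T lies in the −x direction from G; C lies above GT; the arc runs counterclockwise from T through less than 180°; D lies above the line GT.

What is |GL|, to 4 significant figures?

44.77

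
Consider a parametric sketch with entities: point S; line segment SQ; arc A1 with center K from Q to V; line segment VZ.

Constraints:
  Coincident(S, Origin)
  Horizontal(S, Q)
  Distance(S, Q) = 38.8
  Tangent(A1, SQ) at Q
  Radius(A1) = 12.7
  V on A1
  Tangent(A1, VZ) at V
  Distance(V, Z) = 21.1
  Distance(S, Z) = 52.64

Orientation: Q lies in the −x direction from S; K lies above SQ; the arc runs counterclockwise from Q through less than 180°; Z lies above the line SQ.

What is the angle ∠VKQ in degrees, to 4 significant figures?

117.3°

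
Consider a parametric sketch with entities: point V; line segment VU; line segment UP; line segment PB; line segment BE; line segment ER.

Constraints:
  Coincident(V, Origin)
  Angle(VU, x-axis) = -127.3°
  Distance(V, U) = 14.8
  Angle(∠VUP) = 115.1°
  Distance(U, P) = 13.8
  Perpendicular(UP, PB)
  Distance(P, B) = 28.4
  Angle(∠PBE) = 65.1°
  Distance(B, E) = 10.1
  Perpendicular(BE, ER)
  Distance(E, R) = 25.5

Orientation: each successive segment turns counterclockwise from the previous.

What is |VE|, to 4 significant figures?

15.32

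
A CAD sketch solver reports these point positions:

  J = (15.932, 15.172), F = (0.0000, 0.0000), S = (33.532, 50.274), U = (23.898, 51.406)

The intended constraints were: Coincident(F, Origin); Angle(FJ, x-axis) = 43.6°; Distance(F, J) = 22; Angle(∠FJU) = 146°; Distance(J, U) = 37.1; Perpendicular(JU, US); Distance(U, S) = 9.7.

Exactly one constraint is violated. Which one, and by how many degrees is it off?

Perpendicular(JU, US) — off by 5.70°.

F = (0.00, 0.00) ✓; FJ at 43.60° ✓; |FJ| = 22.00 ✓; ∠FJU = 146.0° ✓; |JU| = 37.10 ✓; ∠(JU, US) = 84.30° ✗; |US| = 9.700 ✓.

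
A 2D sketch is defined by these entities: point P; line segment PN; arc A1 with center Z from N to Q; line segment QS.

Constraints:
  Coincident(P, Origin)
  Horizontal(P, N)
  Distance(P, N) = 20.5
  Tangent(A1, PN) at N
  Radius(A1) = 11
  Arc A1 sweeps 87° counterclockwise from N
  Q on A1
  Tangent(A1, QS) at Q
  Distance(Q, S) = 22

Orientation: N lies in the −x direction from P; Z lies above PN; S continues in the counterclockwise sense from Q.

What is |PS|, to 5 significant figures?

33.456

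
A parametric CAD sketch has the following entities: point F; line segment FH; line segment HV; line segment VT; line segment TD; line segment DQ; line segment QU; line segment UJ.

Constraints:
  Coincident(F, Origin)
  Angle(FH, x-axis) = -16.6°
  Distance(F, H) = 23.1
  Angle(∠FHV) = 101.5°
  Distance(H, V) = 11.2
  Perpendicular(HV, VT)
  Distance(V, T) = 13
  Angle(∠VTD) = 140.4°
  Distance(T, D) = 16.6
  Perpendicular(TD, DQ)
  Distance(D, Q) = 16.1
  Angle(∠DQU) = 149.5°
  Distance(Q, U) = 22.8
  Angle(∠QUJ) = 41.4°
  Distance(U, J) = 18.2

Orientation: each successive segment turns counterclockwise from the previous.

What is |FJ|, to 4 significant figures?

19.83

F is at the origin; FH runs at -16.6° with length 23.1, so H = (22.14, -6.599). ∠FHV = 101.5° gives HV at 61.90° from the x-axis; with |HV| = 11.2, V = (27.41, 3.280). HV is perpendicular to VT, so VT runs at 151.9°; with |VT| = 13.0, T = (15.94, 9.404). ∠VTD = 140.4° gives TD at -168.5° from the x-axis; with |TD| = 16.6, D = (-0.3218, 6.094). The perpendicularity gives DQ at right angles to TD, so DQ runs at -78.50°; with |DQ| = 16.1, Q = (2.888, -9.683). ∠DQU = 149.5° gives QU at -48.00° from the x-axis; with |QU| = 22.8, U = (18.14, -26.63). ∠QUJ = 41.4° gives UJ at 90.60° from the x-axis; with |UJ| = 18.2, J = (17.95, -8.427). Then |FJ| = |J − F| = 19.83.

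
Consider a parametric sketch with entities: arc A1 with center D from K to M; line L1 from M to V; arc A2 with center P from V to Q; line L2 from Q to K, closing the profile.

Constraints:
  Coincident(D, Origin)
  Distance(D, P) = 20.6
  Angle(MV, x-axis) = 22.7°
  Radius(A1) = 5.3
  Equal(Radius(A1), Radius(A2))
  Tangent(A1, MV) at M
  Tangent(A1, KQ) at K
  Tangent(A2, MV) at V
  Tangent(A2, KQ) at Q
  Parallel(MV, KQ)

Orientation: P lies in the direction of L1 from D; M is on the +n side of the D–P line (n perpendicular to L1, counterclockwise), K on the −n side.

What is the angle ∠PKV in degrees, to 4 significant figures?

12.80°

The slot axis is L1's direction at 22.7°, so u = (cos 22.7°, sin 22.7°) = (0.9225, 0.3859) and n = (−sin 22.7°, cos 22.7°) = (-0.3859, 0.9225). D is at the origin and P lies 20.6 along u from D, so P = 20.6·u = (19.00, 7.950). Tangency of A1 to both parallel lines with radius 5.3 puts M and K at D ± 5.3·n: M = (-2.045, 4.889), K = (2.045, -4.889). Equal radii place V and Q the same way about P: V = P + 5.3·n = (16.96, 12.84), Q = P − 5.3·n = (21.05, 3.060). Then cos ∠PKV = KP·KV / (|KP||KV|), giving 12.80°.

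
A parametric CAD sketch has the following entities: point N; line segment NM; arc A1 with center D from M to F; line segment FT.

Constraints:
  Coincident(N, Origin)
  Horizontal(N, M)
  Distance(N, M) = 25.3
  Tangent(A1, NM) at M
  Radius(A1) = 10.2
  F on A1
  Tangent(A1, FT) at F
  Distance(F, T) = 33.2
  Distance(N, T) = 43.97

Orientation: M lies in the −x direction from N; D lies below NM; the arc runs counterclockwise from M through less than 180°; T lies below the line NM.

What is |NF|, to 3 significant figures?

37.1

N is at the origin; N and M share the same y with |NM| = 25.3 and M on the −x side, so M = (-25.3, 0.00). The tangent condition forces DM to be normal to NM, so D = M + (0, -10.2) = (-25.3, -10.2). Since DF ⟂ FT (tangency), |DT| = √(10.2² + 33.2²) = 34.7 regardless of where F sits on A1. So T lies on both circle(N, 43.97) and circle(D, 34.7); the below-NM intersection is T = (-12.0, -42.3). F is the foot of the tangent from T: F = (-33.2, -16.7).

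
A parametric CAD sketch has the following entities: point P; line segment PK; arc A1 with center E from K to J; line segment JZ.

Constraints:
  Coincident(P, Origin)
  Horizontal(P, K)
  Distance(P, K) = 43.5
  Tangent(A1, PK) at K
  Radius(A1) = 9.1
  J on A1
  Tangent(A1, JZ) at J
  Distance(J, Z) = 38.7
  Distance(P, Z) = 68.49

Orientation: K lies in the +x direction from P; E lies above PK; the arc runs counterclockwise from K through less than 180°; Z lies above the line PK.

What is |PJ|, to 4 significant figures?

53.51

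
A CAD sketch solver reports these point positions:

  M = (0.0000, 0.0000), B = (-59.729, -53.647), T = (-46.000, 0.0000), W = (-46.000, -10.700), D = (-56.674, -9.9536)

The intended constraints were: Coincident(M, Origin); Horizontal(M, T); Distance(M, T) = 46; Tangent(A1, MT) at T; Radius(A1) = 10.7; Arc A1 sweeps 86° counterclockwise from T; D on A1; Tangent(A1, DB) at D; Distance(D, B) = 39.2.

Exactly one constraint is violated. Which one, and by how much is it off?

Distance(D, B) = 39.2 — off by 4.60.

M = (0.00, 0.00) ✓; M.y = 0.00, T.y = 0.00 ✓; |MT| = 46.00 ✓; ∠(WT, TM) = 90.00° ✓; |WT| = 10.70 ✓; bearing(W→D) − bearing(W→T) = 86.00° ✓; |WD| = 10.70 ✓; ∠(WD, DB) = 90.00° ✓; |DB| = 43.80 ✗.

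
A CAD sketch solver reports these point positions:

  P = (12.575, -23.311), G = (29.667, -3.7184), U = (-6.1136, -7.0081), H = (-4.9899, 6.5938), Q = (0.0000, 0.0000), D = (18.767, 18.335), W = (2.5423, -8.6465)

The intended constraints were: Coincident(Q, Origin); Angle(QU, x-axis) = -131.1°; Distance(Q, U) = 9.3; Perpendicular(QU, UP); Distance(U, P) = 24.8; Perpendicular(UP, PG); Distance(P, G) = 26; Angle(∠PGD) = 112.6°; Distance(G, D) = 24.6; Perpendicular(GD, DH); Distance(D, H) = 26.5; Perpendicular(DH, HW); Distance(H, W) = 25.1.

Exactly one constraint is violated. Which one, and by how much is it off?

Distance(H, W) = 25.1 — off by 8.10.

Q = (0.00, 0.00) ✓; QU at -131.1° ✓; |QU| = 9.300 ✓; ∠(QU, UP) = 90.00° ✓; |UP| = 24.80 ✓; ∠(UP, PG) = 90.00° ✓; |PG| = 26.00 ✓; ∠PGD = 112.6° ✓; |GD| = 24.60 ✓; ∠(GD, DH) = 90.00° ✓; |DH| = 26.50 ✓; ∠(DH, HW) = 90.00° ✓; |HW| = 17.00 ✗.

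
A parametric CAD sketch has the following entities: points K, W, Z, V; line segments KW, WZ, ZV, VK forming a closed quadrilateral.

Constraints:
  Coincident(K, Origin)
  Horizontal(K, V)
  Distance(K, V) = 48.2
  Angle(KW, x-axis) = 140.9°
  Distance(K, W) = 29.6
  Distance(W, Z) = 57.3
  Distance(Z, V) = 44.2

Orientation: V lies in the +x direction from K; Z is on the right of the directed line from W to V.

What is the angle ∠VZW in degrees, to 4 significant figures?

92.00°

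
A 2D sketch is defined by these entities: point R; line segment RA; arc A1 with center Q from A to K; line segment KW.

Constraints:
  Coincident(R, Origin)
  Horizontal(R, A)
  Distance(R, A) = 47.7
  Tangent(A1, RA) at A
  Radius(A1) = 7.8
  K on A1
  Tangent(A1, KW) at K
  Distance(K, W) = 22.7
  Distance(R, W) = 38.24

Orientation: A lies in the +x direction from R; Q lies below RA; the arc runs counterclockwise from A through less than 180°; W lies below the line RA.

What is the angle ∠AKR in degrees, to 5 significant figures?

143.89°

Checks: |QK| = 7.800 ✓; ∠(QK, KW) = 90.00° ✓; |KW| = 22.70 ✓; |RW| = 38.24 ✓.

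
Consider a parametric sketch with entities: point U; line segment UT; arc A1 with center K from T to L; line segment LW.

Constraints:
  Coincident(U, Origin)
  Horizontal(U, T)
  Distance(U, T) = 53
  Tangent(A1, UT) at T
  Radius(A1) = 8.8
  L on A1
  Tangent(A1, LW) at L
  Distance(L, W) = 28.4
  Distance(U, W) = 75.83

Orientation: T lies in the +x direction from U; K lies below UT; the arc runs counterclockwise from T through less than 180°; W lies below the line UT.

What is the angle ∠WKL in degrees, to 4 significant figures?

72.78°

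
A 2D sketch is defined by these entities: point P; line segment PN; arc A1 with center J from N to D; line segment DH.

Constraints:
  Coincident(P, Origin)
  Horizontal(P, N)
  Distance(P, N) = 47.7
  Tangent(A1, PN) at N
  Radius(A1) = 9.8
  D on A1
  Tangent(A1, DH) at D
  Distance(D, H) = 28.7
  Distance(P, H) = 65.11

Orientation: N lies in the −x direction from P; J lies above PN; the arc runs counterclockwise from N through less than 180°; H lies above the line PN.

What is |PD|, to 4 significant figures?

41.36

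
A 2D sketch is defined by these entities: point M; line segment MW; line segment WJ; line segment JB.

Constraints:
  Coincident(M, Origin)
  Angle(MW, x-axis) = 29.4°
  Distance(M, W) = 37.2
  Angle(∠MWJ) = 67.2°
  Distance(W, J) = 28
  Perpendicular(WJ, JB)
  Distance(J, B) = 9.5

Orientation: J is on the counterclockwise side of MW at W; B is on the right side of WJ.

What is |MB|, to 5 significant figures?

45.852

M is at the origin; MW runs at 29.4° with length 37.2, so W = 37.2·(cos 29.4°, sin 29.4°) = (32.409, 18.262). ∠MWJ = 67.2°, so WJ runs at 29.4° + (180° − 67.2°) = 142.20° from the x-axis; with |WJ| = 28.0, J = W + 28.0·(cos 142.20°, sin 142.20°) = (10.285, 35.423). WJ ⟂ JB; with |JB| = 9.5 on the right of WJ, B = J + 9.5·(0.61291, 0.79016) = (16.107, 42.929). Then |MB| = |B − M| = 45.852.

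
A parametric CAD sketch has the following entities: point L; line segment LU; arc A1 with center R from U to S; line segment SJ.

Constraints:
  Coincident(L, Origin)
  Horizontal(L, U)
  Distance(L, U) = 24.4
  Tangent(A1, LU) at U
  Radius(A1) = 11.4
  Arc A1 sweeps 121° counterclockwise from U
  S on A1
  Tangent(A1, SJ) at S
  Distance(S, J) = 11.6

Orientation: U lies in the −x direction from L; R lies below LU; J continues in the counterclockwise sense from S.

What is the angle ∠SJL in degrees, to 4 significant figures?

77.02°

L is at the origin; L and U share the same y with |LU| = 24.4 and U on the −x side, so U = (-24.40, 0.000). Tangency of A1 to LU means the radius RU is perpendicular to LU, so R = U + (0, -11.4) = (-24.40, -11.40). On A1, U sits at bearing 90° from R; a 121° counterclockwise sweep puts S at bearing 211°, so S = R + 11.4·(cos 211°, sin 211°) = (-34.17, -17.27). Tangency of A1 to SJ means the radius RS is perpendicular to SJ, so SJ runs along (−sin 211°, cos 211°); with |SJ| = 11.6, J = (-28.20, -27.21). Then cos ∠SJL = JS·JL / (|JS||JL|), giving 77.02°.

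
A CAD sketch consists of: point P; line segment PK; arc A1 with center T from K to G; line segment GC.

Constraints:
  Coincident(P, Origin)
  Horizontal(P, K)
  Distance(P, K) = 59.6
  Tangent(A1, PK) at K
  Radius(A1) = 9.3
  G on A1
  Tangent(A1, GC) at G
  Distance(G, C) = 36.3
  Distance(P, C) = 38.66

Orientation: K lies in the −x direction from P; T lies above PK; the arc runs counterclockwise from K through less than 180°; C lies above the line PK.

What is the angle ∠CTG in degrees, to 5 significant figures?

75.630°

Checks: P = (0.00, 0.00) ✓; |TG| = 9.300 ✓; ∠(TG, GC) = 90.00° ✓; |GC| = 36.30 ✓; |PC| = 38.66 ✓.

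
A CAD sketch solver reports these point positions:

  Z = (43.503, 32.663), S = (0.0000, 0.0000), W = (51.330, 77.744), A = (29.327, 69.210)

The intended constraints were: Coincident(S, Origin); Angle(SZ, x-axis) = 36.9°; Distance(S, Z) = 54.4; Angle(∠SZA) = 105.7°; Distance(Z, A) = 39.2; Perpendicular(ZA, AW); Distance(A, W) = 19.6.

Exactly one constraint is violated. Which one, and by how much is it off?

Distance(A, W) = 19.6 — off by 4.00.

S = (0.00, 0.00) ✓; SZ at 36.90° ✓; |SZ| = 54.40 ✓; ∠SZA = 105.7° ✓; |ZA| = 39.20 ✓; ∠(ZA, AW) = 90.00° ✓; |AW| = 23.60 ✗.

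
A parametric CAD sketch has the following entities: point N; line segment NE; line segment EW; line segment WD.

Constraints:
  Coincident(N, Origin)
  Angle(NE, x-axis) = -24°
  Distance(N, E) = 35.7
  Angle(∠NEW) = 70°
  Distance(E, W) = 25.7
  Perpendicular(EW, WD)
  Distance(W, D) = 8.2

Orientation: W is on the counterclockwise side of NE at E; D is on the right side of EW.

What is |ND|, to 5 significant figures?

43.872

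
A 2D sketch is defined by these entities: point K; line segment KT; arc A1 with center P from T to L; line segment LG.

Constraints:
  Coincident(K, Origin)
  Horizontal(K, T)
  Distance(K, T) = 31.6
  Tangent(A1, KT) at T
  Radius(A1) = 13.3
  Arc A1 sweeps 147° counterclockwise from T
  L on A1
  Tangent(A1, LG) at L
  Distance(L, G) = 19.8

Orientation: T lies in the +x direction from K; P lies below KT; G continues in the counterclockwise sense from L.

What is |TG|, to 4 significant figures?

36.46

K is at the origin; KT is horizontal with |KT| = 31.6 and T on the +x side, so T = (31.60, 0.000). Since A1 is tangent to KT there, PT ⟂ KT, so P = T + (0, -13.3) = (31.60, -13.30). On A1, T sits at bearing 90° from P; a 147° counterclockwise sweep puts L at bearing 237°, so L = P + 13.3·(cos 237°, sin 237°) = (24.36, -24.45). A1 meets LG tangentially, so PL is at right angles to LG, so LG runs along (−sin 237°, cos 237°); with |LG| = 19.8, G = (40.96, -35.24). Then |TG| = |G − T| = 36.46.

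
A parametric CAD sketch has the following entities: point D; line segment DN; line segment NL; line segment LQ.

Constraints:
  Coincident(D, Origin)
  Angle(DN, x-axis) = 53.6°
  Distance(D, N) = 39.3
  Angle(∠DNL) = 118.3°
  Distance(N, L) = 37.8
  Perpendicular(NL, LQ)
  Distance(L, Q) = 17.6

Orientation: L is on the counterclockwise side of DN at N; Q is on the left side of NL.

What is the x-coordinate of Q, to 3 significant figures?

-8.74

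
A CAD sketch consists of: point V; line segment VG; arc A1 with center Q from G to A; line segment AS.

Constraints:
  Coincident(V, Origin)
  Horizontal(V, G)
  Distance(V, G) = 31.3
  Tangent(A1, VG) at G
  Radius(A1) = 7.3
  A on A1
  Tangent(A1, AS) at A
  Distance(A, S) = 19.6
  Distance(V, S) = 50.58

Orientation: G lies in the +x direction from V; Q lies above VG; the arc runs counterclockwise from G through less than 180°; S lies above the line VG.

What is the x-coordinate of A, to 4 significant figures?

38.14

Checks: ∠(QG, GV) = 90.00° ✓; |QG| = 7.300 ✓; |QA| = 7.300 ✓; ∠(QA, AS) = 90.00° ✓; |AS| = 19.60 ✓; |VS| = 50.58 ✓.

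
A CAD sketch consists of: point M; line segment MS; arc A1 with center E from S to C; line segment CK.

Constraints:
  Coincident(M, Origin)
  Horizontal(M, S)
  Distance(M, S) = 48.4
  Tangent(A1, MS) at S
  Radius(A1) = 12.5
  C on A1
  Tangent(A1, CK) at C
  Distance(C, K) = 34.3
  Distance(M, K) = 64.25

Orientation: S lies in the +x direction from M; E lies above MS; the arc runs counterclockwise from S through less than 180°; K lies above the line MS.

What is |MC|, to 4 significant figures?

62.13

Checks: M = (0.00, 0.00) ✓; |EC| = 12.50 ✓; ∠(EC, CK) = 90.00° ✓; |CK| = 34.30 ✓; |MK| = 64.25 ✓.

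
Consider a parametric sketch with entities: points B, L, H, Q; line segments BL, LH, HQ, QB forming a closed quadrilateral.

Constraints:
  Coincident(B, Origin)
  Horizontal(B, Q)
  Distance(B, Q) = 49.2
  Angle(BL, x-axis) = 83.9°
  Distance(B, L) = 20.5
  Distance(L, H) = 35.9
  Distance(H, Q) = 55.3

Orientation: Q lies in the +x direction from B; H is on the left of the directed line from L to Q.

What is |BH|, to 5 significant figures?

54.528

B is at the origin; B and Q share the same y with |BQ| = 49.2 and Q in +x, so Q = (49.2, 0). BL runs at 83.9° with |BL| = 20.5, so L = (2.1784, 20.384). H is determined by |LH| = 35.9 and |HQ| = 55.3 together: it lies at the intersection of circle(L, 35.9) and circle(Q, 55.3). With |LQ| = 51.250, the foot of the radical line on LQ is 8.3635 from L and the perpendicular offset is √(35.9² − 8.3635²) = 34.912. Taking the left-of-LQ solution: H = (23.738, 49.089).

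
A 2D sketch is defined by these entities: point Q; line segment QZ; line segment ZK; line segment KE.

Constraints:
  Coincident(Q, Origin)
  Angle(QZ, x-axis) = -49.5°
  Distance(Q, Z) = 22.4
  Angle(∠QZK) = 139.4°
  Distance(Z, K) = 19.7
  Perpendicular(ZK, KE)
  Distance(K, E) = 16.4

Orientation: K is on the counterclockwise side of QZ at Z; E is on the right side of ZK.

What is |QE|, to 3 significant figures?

48.0

Q is at the origin; QZ runs at -49.5° with length 22.4, so Z = 22.4·(cos -49.5°, sin -49.5°) = (14.5, -17.0). ∠QZK = 139.4°, so ZK runs at -49.5° + (180° − 139.4°) = -8.90° from the x-axis; with |ZK| = 19.7, K = Z + 19.7·(cos -8.90°, sin -8.90°) = (34.0, -20.1). The perpendicularity gives KE at right angles to ZK; with |KE| = 16.4 on the right of ZK, E = K + 16.4·(-0.155, -0.988) = (31.5, -36.3). Then |QE| = |E − Q| = 48.0.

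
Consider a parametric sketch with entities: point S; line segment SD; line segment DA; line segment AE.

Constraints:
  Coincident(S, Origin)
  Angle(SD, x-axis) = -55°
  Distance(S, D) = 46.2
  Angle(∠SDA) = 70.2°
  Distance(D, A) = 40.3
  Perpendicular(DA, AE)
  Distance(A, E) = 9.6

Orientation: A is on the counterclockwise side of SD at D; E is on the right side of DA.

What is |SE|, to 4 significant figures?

58.51

S is at the origin; SD runs at -55.0° with length 46.2, so D = 46.2·(cos -55.0°, sin -55.0°) = (26.50, -37.84). ∠SDA = 70.2°, so DA runs at -55.0° + (180° − 70.2°) = 54.80° from the x-axis; with |DA| = 40.3, A = D + 40.3·(cos 54.80°, sin 54.80°) = (49.73, -4.914). DA ⟂ AE; with |AE| = 9.6 on the right of DA, E = A + 9.6·(0.8171, -0.5764) = (57.57, -10.45). Then |SE| = |E − S| = 58.51.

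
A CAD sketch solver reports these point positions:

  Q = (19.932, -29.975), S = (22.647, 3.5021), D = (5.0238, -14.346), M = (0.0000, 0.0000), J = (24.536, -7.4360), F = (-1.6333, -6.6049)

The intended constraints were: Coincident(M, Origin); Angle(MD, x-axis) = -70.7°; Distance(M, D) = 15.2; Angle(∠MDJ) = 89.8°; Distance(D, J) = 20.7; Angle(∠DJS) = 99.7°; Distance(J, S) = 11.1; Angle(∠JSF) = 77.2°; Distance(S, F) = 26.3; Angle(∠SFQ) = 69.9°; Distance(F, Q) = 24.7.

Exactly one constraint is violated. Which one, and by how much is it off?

Distance(F, Q) = 24.7 — off by 7.10.

M = (0.00, 0.00) ✓; MD at -70.70° ✓; |MD| = 15.20 ✓; ∠MDJ = 89.80° ✓; |DJ| = 20.70 ✓; ∠DJS = 99.70° ✓; |JS| = 11.10 ✓; ∠JSF = 77.20° ✓; |SF| = 26.30 ✓; ∠SFQ = 69.90° ✓; |FQ| = 31.80 ✗.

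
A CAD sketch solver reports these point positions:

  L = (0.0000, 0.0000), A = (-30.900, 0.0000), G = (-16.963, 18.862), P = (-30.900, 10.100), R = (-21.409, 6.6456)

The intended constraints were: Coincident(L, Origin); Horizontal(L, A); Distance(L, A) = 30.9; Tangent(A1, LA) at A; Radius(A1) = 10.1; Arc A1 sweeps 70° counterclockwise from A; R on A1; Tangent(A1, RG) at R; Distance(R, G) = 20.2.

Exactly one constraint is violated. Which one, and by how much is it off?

Distance(R, G) = 20.2 — off by 7.20.

L = (0.00, 0.00) ✓; L.y = 0.00, A.y = 0.00 ✓; |LA| = 30.90 ✓; ∠(PA, AL) = 90.00° ✓; |PA| = 10.10 ✓; bearing(P→R) − bearing(P→A) = 70.00° ✓; |PR| = 10.10 ✓; ∠(PR, RG) = 90.00° ✓; |RG| = 13.00 ✗.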